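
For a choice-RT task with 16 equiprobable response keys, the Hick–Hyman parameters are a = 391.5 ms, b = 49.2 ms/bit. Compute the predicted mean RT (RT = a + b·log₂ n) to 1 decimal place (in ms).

log₂(16) = 4 bits, so RT = 391.5 + 49.2 × 4 ≈ 588.300 ms.

588.3 ms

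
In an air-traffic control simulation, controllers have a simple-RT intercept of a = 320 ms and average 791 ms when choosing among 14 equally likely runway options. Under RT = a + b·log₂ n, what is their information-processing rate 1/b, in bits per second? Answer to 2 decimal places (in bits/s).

Choice component = 791 − 320 = 471 ms over log₂(14) = 3.8074 bits.
b = 471 / 3.8074 = 123.708 ms/bit, so 1/b = 8.084 bits/s.

8.08 bits/s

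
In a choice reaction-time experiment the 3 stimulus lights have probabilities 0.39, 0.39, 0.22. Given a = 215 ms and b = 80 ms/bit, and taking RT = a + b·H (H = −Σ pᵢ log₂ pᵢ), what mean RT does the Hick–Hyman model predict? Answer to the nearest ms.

338 ms

Entropy contributions −pᵢ log₂ pᵢ: 0.5298, 0.5298, 0.4806; sum H = 1.5402 bits.
RT = a + bH = 215 + 80·1.5402 = 338.21 ms.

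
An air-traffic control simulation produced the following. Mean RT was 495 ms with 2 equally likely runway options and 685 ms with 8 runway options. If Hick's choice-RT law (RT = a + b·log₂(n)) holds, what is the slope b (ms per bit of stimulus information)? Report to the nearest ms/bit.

95 ms/bit

The slope on a log₂ axis is (685 − 495) / (3 − 1) = 95 ms/bit.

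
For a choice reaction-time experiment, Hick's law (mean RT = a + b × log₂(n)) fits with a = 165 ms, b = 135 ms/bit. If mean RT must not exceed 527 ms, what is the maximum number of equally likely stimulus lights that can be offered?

6

Information budget: (527 − 165)/135 = 2.6815 bits, so n ≤ 2^2.6815 = 6.415 → at most 6.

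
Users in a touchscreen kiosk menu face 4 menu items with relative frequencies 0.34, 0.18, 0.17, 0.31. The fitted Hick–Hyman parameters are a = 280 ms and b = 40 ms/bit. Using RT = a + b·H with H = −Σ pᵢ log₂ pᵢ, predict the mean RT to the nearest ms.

357 ms

H = 0.34·log₂(1/0.34) + 0.18·log₂(1/0.18) + 0.17·log₂(1/0.17) + 0.31·log₂(1/0.31) = 1.9329 bits.
RT = 280 + 40 × 1.9329 = 357.31 ms.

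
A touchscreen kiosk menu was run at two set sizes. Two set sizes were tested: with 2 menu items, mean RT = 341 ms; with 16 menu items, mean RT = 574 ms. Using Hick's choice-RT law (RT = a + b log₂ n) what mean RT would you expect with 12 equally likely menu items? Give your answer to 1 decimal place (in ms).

Solve the two-equation system in a and b:
  b = (574 − 341) / (log₂ 16 − log₂ 2) = 233 / (4 − 1) = 77.667 ms/bit
  a = 341 − 77.667 × 1 = 263.333 ms
Then RT(12) = 263.333 + 77.667 × log₂ 12 = 263.333 + 77.667 × 3.5850 ≈ 541.765 ms.

541.8 ms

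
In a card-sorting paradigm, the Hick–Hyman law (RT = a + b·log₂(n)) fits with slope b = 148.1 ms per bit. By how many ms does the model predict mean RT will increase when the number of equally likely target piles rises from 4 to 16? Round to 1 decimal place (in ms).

The intercept a cancels: ΔRT = b·(log₂ n₂ − log₂ n₁) = b·log₂(n₂/n₁).
log₂(16) − log₂(4) = log₂(16/4) = log₂(4) = 2.
ΔRT = 148.1 × 2.0000 = 296.200 ms.

296.2 ms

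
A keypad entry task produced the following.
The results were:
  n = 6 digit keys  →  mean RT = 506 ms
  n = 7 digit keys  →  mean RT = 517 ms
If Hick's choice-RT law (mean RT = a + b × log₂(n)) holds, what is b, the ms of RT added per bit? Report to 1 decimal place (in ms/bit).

49.5 ms/bit

b = (RT₂ − RT₁)/(log₂ n₂ − log₂ n₁) = (517 − 506)/(2.8074 − 2.5850) = 49.462 ms/bit.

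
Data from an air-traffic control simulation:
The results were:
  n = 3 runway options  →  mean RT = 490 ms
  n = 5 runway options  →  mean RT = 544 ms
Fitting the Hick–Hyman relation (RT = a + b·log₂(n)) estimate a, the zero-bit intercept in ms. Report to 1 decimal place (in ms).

b = (RT₂ − RT₁)/(log₂ n₂ − log₂ n₁) = (544 − 490)/(2.3219 − 1.5850) = 73.273 ms/bit.
Intercept: a = 490 − 73.273·log₂(3) = 373.864 ms.

373.9 ms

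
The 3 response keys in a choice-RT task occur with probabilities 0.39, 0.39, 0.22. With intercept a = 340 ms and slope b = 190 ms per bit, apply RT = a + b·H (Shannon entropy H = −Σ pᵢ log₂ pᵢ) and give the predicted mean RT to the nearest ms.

H = 0.39·log₂(1/0.39) + 0.39·log₂(1/0.39) + 0.22·log₂(1/0.22) = 1.5402 bits.
RT = 340 + 190 × 1.5402 = 632.63 ms.

633 ms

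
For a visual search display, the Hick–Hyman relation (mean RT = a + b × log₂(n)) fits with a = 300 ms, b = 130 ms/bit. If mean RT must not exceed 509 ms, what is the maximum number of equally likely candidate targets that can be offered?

3

Information budget: (509 − 300)/130 = 1.6077 bits, so n ≤ 2^1.6077 = 3.048 → at most 3.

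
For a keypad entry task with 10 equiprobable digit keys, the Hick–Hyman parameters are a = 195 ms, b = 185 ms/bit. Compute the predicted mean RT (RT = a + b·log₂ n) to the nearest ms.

810 ms

log₂(10) = 3.3219 bits, so RT = 195 + 185 × 3.3219 ≈ 809.557 ms.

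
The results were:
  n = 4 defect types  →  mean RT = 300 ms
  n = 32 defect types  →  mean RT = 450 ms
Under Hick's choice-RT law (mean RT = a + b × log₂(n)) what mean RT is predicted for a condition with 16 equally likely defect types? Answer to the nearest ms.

Fit slope and intercept:
  b = (450 − 300) / (log₂ 32 − log₂ 4) = 150 / (5 − 2) = 50 ms/bit
  a = 300 − 50 × 2 = 200 ms
Then RT(16) = 200 + 50 × log₂ 16 = 200 + 50 × 4 ≈ 400.000 ms.

400 ms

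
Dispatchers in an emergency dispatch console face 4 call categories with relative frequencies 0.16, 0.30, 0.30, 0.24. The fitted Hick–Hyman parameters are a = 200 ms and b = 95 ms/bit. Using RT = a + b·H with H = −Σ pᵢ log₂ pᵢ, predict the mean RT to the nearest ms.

Entropy contributions −pᵢ log₂ pᵢ: 0.4230, 0.5211, 0.5211, 0.4941; sum H = 1.9593 bits.
RT = a + bH = 200 + 95·1.9593 = 386.14 ms.

386 ms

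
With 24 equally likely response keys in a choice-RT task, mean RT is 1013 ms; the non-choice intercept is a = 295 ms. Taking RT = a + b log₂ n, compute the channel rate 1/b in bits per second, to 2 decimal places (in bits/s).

6.39 bits/s

b = (1013 − 295)/log₂ 24 = 718/4.5850 = 156.599 ms per bit = 0.15660 s/bit; the reciprocal is 6.386 bits/s.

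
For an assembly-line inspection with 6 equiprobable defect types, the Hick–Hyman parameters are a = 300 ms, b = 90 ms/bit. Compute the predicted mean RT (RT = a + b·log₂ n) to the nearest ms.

533 ms

log₂(6) = 2.5850 bits, so RT = 300 + 90 × 2.5850 ≈ 532.647 ms.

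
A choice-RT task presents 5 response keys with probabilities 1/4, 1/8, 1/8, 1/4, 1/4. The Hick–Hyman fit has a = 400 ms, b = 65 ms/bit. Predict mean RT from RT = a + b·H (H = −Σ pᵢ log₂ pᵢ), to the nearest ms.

Each term −pᵢ log₂ pᵢ: 0.25·2 + 0.125·3 + 0.125·3 + 0.25·2 + 0.25·2; summed, H = 2.250 bits.
Mean RT = a + bH = 400 + 65·2.250 = 546.25 ms.

546 ms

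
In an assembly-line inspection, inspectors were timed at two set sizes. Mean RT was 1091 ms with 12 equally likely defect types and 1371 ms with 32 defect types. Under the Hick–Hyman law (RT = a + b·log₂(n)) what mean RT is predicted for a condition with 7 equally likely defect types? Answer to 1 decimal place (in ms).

937.1 ms

Fit slope and intercept:
  b = (1371 − 1091) / (log₂ 32 − log₂ 12) = 280 / (5 − 3.5850) = 197.875 ms/bit
  a = 1091 − 197.875 × 3.5850 = 381.627 ms
Then RT(7) = 381.627 + 197.875 × log₂ 7 = 381.627 + 197.875 × 2.8074 ≈ 937.131 ms.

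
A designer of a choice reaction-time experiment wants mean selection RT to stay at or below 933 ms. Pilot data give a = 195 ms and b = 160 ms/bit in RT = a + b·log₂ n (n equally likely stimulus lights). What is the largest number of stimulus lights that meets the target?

24

Information budget: (933 − 195)/160 = 4.6125 bits, so n ≤ 2^4.6125 = 24.463 → at most 24.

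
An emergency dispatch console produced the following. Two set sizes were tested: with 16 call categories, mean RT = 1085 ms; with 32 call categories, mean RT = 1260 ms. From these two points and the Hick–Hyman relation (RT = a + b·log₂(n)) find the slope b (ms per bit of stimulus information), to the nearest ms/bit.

The slope on a log₂ axis is (1260 − 1085) / (5 − 4) = 175 ms/bit.

175 ms/bit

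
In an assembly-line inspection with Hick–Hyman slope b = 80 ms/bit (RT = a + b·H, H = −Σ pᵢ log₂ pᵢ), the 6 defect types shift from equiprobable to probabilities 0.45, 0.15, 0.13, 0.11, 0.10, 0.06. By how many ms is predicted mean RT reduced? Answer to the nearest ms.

28 ms

The RT saving is b·ΔH. Equiprobable H₀ = log₂(6) = 2.5850 bits; with the given probabilities H = 2.2376 bits.
b·(H₀ − H) = 80 × (2.5850 − 2.2376) = 27.79 ms.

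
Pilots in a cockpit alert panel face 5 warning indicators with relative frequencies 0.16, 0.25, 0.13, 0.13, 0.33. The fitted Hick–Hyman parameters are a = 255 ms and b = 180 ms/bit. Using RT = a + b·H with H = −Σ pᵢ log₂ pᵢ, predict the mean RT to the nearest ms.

Entropy contributions −pᵢ log₂ pᵢ: 0.4230, 0.5000, 0.3826, 0.3826, 0.5278; sum H = 2.2161 bits.
RT = a + bH = 255 + 180·2.2161 = 653.90 ms.

654 ms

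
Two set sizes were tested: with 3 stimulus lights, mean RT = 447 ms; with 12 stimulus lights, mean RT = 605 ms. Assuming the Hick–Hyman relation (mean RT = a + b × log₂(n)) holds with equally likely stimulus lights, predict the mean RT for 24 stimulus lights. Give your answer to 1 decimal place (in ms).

684.0 ms

Fit slope and intercept:
  b = (605 − 447) / (log₂ 12 − log₂ 3) = 158 / (3.5850 − 1.5850) = 79.000 ms/bit
  a = 447 − 79.000 × 1.5850 = 321.788 ms
Then RT(24) = 321.788 + 79.000 × log₂ 24 = 321.788 + 79.000 × 4.5850 ≈ 684.000 ms.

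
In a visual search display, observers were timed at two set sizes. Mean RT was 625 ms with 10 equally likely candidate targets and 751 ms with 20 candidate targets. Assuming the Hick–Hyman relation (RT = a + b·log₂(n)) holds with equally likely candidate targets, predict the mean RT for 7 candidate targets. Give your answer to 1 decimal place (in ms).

RT is linear in log₂ n, so two points fix the line:
  b = (751 − 625) / (log₂ 20 − log₂ 10) = 126 / (4.3219 − 3.3219) = 126.000 ms/bit
  a = 625 − 126.000 × 3.3219 = 206.437 ms
Then RT(7) = 206.437 + 126.000 × log₂ 7 = 206.437 + 126.000 × 2.8074 ≈ 560.164 ms.

560.2 ms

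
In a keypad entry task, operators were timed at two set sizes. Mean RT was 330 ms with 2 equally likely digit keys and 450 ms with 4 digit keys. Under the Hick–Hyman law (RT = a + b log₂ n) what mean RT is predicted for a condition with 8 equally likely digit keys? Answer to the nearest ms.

Fit slope and intercept:
  b = (450 − 330) / (log₂ 4 − log₂ 2) = 120 / (2 − 1) = 120 ms/bit
  a = 330 − 120 × 1 = 210 ms
Then RT(8) = 210 + 120 × log₂ 8 = 210 + 120 × 3 ≈ 570.000 ms.

570 ms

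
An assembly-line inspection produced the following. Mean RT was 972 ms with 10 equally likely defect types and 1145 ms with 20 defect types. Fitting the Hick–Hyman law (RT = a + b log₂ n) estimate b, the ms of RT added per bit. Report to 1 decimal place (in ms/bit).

173.0 ms/bit

Slope: b = (1145 − 972) / (log₂ 20 − log₂ 10) = 173/1.0000 = 173.000 ms/bit.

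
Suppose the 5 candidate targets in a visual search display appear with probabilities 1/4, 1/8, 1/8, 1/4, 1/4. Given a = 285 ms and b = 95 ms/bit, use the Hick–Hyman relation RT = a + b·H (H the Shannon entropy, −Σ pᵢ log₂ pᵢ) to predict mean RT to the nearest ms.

499 ms

H = −Σ pᵢ log₂ pᵢ = 0.25·2 + 0.125·3 + 0.125·3 + 0.25·2 + 0.25·2 = 2.250 bits.
RT = 285 + 95 × 2.250 = 498.75 ms.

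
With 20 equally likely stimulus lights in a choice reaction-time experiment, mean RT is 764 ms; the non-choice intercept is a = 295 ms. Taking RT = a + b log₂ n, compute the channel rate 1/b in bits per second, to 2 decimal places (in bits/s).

9.22 bits/s

Choice component = 764 − 295 = 469 ms over log₂(20) = 4.3219 bits.
b = 469 / 4.3219 = 108.516 ms/bit, so 1/b = 9.215 bits/s.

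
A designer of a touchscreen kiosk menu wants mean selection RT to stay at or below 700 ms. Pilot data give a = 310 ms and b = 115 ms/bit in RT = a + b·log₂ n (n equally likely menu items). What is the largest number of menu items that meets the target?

Set 310 + 115·log₂ n ≤ 700 → log₂ n ≤ (700 − 310)/115 = 3.3913.
So n ≤ 2^3.3913 = 10.493; the largest integer n is 10.

10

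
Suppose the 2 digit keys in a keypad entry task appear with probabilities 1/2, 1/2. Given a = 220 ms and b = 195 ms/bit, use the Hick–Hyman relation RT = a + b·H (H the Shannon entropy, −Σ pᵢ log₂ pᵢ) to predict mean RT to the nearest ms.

Each term −pᵢ log₂ pᵢ: 0.5·1 + 0.5·1; summed, H = 1.000 bits.
Mean RT = a + bH = 220 + 195·1.000 = 415.00 ms.

415 ms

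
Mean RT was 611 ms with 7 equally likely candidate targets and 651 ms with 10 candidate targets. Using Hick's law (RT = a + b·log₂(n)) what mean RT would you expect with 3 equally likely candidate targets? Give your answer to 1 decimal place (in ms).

With log₂ n on the abscissa the relation is linear; from the two conditions:
  b = (651 − 611) / (log₂ 10 − log₂ 7) = 40 / (3.3219 − 2.8074) = 77.734 ms/bit
  a = 611 − 77.734 × 2.8074 = 392.772 ms
Then RT(3) = 392.772 + 77.734 × log₂ 3 = 392.772 + 77.734 × 1.5850 ≈ 515.978 ms.

516.0 ms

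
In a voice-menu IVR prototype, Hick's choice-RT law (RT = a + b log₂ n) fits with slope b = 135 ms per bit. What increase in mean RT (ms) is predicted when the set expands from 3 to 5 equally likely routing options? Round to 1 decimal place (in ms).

99.5 ms

Only the slope matters, since a is common to both: ΔRT = b·log₂(n₂/n₁).
log₂(5) − log₂(3) = 2.3219 − 1.5850 = 0.7370.
ΔRT = 135 × 0.7370 = 99.490 ms.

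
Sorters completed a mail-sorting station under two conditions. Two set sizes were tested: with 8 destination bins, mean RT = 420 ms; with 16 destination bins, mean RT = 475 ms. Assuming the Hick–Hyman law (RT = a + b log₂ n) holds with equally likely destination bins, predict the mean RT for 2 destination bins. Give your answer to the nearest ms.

With log₂ n on the abscissa the relation is linear; from the two conditions:
  b = (475 − 420) / (log₂ 16 − log₂ 8) = 55 / (4 − 3) = 55 ms/bit
  a = 420 − 55 × 3 = 255 ms
Then RT(2) = 255 + 55 × log₂ 2 = 255 + 55 × 1 ≈ 310.000 ms.

310 ms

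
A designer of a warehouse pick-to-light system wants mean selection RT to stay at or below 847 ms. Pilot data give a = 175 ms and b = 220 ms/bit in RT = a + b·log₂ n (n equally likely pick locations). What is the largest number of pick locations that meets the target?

8

Set 175 + 220·log₂ n ≤ 847 → log₂ n ≤ (847 − 175)/220 = 3.0545.
So n ≤ 2^3.0545 = 8.308; the largest integer n is 8.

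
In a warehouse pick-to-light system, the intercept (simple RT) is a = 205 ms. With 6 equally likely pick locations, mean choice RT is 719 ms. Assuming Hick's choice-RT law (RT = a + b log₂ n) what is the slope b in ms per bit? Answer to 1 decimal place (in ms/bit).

198.8 ms/bit

b = (719 − 205) / log₂(6) = 514 / 2.5850 = 198.842 ms/bit.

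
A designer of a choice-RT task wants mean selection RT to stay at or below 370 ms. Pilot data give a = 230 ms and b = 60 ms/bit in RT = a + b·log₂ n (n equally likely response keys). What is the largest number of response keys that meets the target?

5

Set 230 + 60·log₂ n ≤ 370 → log₂ n ≤ (370 − 230)/60 = 2.3333.
So n ≤ 2^2.3333 = 5.040; the largest integer n is 5.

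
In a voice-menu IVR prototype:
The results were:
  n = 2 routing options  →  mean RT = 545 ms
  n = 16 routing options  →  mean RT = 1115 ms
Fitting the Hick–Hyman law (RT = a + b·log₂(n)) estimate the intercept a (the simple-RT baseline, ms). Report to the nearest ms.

b = (RT₂ − RT₁)/(log₂ n₂ − log₂ n₁) = (1115 − 545)/(4 − 1) = 190 ms/bit.
a = RT₁ − b·log₂ n₁ = 545 − 190 × 1 = 355.000 ms.

355 ms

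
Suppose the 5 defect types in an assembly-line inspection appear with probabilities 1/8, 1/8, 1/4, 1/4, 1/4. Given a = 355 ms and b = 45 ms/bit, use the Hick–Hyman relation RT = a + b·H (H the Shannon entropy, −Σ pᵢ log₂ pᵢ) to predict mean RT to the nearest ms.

456 ms

Each term −pᵢ log₂ pᵢ: 0.125·3 + 0.125·3 + 0.25·2 + 0.25·2 + 0.25·2; summed, H = 2.250 bits.
Mean RT = a + bH = 355 + 45·2.250 = 456.25 ms.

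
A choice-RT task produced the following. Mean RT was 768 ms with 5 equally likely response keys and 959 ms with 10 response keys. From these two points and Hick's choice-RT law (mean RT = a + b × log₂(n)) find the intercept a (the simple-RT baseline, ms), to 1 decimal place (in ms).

324.5 ms

Slope: b = (959 − 768) / (log₂ 10 − log₂ 5) = 191/1.0000 = 191.000 ms/bit.
a = RT₁ − b·log₂ n₁ = 768 − 191.000 × 2.3219 = 324.512 ms.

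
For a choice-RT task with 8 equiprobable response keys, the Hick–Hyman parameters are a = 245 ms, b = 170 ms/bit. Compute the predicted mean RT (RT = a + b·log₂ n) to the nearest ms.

755 ms

log₂(8) = 3 bits, so RT = 245 + 170 × 3 ≈ 755.000 ms.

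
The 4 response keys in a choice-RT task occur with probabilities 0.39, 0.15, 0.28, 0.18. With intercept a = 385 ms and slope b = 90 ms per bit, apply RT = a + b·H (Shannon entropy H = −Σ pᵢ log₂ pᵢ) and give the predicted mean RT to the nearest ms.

556 ms

Entropy contributions −pᵢ log₂ pᵢ: 0.5298, 0.4105, 0.5142, 0.4453; sum H = 1.8999 bits.
RT = a + bH = 385 + 90·1.8999 = 555.99 ms.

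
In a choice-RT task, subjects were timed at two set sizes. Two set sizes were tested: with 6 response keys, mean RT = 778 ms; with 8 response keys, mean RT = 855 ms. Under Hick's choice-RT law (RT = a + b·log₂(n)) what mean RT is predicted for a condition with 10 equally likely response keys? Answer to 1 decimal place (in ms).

With log₂ n on the abscissa the relation is linear; from the two conditions:
  b = (855 − 778) / (log₂ 8 − log₂ 6) = 77 / (3 − 2.5850) = 185.525 ms/bit
  a = 778 − 185.525 × 2.5850 = 298.424 ms
Then RT(10) = 298.424 + 185.525 × log₂ 10 = 298.424 + 185.525 × 3.3219 ≈ 914.726 ms.

914.7 ms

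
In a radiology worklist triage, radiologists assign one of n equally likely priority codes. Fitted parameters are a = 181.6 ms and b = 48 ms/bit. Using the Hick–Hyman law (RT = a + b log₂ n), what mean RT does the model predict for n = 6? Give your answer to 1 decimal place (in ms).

log₂(6) = 2.5850 bits, so RT = 181.6 + 48 × 2.5850 ≈ 305.678 ms.

305.7 ms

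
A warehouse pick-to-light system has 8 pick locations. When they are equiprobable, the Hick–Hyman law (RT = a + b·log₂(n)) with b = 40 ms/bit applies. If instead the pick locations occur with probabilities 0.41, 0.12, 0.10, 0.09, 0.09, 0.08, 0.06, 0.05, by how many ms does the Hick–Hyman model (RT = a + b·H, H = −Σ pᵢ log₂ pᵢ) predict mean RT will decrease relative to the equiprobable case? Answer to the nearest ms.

Equiprobable entropy H₀ = log₂ 8 = 3.0000 bits.
Skewed entropy H = −Σ pᵢ log₂ pᵢ = 2.6031 bits.
ΔRT = b·(H₀ − H) = 40 × 0.3969 = 15.88 ms.

16 ms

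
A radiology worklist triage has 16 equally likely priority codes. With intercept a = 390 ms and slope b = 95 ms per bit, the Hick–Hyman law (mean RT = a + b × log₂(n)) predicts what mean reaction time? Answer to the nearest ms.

log₂(16) = 4 bits, so RT = 390 + 95 × 4 ≈ 770.000 ms.

770 ms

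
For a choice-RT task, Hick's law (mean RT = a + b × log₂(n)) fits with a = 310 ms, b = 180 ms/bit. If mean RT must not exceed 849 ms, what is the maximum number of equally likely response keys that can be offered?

180·log₂ n ≤ 849 − 310 = 539, giving log₂ n ≤ 2.9944 and n ≤ 7.969. The largest whole number is 7.

7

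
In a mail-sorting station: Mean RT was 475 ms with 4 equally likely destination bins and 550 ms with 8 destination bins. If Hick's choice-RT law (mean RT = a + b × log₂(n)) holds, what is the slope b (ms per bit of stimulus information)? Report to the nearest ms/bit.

75 ms/bit

b = (RT₂ − RT₁)/(log₂ n₂ − log₂ n₁) = (550 − 475)/(3 − 2) = 75 ms/bit.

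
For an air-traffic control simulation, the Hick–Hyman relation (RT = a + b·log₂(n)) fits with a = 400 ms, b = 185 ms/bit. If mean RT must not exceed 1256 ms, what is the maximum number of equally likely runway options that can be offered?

Information budget: (1256 − 400)/185 = 4.6270 bits, so n ≤ 2^4.6270 = 24.710 → at most 24.

24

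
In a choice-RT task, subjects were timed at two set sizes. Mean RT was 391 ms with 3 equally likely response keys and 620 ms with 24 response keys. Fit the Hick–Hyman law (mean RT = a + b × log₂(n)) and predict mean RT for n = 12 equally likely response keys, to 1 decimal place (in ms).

543.7 ms

Fit slope and intercept:
  b = (620 − 391) / (log₂ 24 − log₂ 3) = 229 / (4.5850 − 1.5850) = 76.333 ms/bit
  a = 391 − 76.333 × 1.5850 = 270.015 ms
Then RT(12) = 270.015 + 76.333 × log₂ 12 = 270.015 + 76.333 × 3.5850 ≈ 543.667 ms.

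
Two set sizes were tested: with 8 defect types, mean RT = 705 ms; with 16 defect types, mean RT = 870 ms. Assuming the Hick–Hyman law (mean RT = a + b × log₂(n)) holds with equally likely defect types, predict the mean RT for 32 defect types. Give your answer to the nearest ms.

1035 ms

With log₂ n on the abscissa the relation is linear; from the two conditions:
  b = (870 − 705) / (log₂ 16 − log₂ 8) = 165 / (4 − 3) = 165 ms/bit
  a = 705 − 165 × 3 = 210 ms
Then RT(32) = 210 + 165 × log₂ 32 = 210 + 165 × 5 ≈ 1035.000 ms.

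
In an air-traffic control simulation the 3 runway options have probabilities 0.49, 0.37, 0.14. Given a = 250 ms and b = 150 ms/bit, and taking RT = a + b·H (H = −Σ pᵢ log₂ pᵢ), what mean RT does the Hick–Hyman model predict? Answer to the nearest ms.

Entropy contributions −pᵢ log₂ pᵢ: 0.5043, 0.5307, 0.3971; sum H = 1.4321 bits.
RT = a + bH = 250 + 150·1.4321 = 464.82 ms.

465 ms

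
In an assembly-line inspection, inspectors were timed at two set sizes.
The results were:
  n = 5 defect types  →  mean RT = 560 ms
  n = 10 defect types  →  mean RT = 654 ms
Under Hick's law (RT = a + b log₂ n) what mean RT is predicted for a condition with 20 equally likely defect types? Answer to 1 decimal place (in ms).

748.0 ms

Solve the two-equation system in a and b:
  b = (654 − 560) / (log₂ 10 − log₂ 5) = 94 / (3.3219 − 2.3219) = 94.000 ms/bit
  a = 560 − 94.000 × 2.3219 = 341.739 ms
Then RT(20) = 341.739 + 94.000 × log₂ 20 = 341.739 + 94.000 × 4.3219 ≈ 748.000 ms.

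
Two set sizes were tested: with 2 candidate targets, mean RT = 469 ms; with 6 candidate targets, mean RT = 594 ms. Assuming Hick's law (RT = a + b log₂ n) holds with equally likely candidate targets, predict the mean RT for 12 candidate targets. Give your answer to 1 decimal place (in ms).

Fit slope and intercept:
  b = (594 − 469) / (log₂ 6 − log₂ 2) = 125 / (2.5850 − 1) = 78.866 ms/bit
  a = 469 − 78.866 × 1 = 390.134 ms
Then RT(12) = 390.134 + 78.866 × log₂ 12 = 390.134 + 78.866 × 3.5850 ≈ 672.866 ms.

672.9 ms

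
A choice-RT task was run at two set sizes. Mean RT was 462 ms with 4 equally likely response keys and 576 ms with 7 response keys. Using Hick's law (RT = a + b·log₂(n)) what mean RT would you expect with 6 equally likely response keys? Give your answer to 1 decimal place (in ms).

Fit slope and intercept:
  b = (576 − 462) / (log₂ 7 − log₂ 4) = 114 / (2.8074 − 2) = 141.202 ms/bit
  a = 462 − 141.202 × 2 = 179.596 ms
Then RT(6) = 179.596 + 141.202 × log₂ 6 = 179.596 + 141.202 × 2.5850 ≈ 544.598 ms.

544.6 ms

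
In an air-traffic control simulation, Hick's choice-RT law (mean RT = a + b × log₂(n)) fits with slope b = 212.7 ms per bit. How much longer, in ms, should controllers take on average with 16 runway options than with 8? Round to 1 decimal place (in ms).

Only the slope matters, since a is common to both: ΔRT = b·log₂(n₂/n₁).
log₂(16) − log₂(8) = log₂(16/8) = log₂(2) = 1.
ΔRT = 212.7 × 1.0000 = 212.700 ms.

212.7 ms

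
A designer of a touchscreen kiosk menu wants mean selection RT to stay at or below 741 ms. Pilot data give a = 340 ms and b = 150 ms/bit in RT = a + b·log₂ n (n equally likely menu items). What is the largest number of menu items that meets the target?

6

150·log₂ n ≤ 741 − 340 = 401, giving log₂ n ≤ 2.6733 and n ≤ 6.379. The largest whole number is 6.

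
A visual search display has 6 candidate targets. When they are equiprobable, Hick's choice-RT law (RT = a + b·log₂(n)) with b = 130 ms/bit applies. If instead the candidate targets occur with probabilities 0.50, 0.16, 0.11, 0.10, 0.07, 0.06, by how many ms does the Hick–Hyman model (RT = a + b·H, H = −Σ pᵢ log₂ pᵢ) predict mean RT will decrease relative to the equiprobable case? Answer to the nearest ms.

The RT saving is b·ΔH. Equiprobable H₀ = log₂(6) = 2.5850 bits; with the given probabilities H = 2.1176 bits.
b·(H₀ − H) = 130 × (2.5850 − 2.1176) = 60.76 ms.

61 ms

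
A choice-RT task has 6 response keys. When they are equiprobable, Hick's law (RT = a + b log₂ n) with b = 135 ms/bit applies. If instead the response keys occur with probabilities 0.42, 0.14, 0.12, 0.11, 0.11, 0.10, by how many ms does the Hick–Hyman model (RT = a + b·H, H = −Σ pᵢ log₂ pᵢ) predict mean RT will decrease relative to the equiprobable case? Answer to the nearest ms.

35 ms

Equiprobable entropy H₀ = log₂ 6 = 2.5850 bits.
Skewed entropy H = −Σ pᵢ log₂ pᵢ = 2.3226 bits.
ΔRT = b·(H₀ − H) = 135 × 0.2624 = 35.42 ms.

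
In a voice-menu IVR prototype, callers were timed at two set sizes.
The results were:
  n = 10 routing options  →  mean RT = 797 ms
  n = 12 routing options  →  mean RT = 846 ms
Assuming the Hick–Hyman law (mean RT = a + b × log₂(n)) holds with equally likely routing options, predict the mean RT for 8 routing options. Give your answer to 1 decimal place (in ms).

RT is linear in log₂ n, so two points fix the line:
  b = (846 − 797) / (log₂ 12 − log₂ 10) = 49 / (3.5850 − 3.3219) = 186.287 ms/bit
  a = 797 − 186.287 × 3.3219 = 178.167 ms
Then RT(8) = 178.167 + 186.287 × log₂ 8 = 178.167 + 186.287 × 3 ≈ 737.029 ms.

737.0 ms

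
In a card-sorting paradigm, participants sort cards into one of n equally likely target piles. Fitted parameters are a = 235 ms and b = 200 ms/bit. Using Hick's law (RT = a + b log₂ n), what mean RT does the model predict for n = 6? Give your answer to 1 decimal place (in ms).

752.0 ms

log₂(6) = 2.5850 bits, so RT = 235 + 200 × 2.5850 ≈ 751.993 ms.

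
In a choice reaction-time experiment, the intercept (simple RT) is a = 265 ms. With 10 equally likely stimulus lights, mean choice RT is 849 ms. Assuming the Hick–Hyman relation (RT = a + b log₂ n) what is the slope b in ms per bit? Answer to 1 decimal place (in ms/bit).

175.8 ms/bit

log₂(10) = 3.3219 bits.
b = (RT − a)/log₂ n = (849 − 265) / 3.3219 = 175.802 ms/bit.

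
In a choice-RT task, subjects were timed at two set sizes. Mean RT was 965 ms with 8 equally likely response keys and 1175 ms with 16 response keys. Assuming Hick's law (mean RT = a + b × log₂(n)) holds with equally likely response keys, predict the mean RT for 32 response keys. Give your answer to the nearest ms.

RT is linear in log₂ n, so two points fix the line:
  b = (1175 − 965) / (log₂ 16 − log₂ 8) = 210 / (4 − 3) = 210 ms/bit
  a = 965 − 210 × 3 = 335 ms
Then RT(32) = 335 + 210 × log₂ 32 = 335 + 210 × 5 ≈ 1385.000 ms.

1385 ms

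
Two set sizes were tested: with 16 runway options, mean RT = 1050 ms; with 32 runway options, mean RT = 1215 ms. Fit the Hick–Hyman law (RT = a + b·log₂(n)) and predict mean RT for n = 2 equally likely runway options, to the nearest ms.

555 ms

Fit slope and intercept:
  b = (1215 − 1050) / (log₂ 32 − log₂ 16) = 165 / (5 − 4) = 165 ms/bit
  a = 1050 − 165 × 4 = 390 ms
Then RT(2) = 390 + 165 × log₂ 2 = 390 + 165 × 1 ≈ 555.000 ms.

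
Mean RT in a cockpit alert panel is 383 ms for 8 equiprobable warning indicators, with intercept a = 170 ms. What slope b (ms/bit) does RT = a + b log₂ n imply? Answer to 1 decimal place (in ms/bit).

71.0 ms/bit

log₂(8) = 3 bits.
b = (RT − a)/log₂ n = (383 − 170) / 3 = 71.000 ms/bit.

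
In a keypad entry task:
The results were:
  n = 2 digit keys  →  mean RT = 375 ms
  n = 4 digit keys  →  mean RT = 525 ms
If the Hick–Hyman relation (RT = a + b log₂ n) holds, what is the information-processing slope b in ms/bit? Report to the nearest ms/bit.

The slope on a log₂ axis is (525 − 375) / (2 − 1) = 150 ms/bit.

150 ms/bit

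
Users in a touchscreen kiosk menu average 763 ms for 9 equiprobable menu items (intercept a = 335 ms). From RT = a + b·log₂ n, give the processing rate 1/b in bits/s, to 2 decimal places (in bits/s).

Choice component = 763 − 335 = 428 ms over log₂(9) = 3.1699 bits.
b = 428 / 3.1699 = 135.019 ms/bit, so 1/b = 7.406 bits/s.

7.41 bits/s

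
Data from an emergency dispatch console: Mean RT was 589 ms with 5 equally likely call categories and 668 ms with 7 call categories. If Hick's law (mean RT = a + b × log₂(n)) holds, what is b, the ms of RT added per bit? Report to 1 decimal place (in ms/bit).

Slope: b = (668 − 589) / (log₂ 7 − log₂ 5) = 79/0.4854 = 162.743 ms/bit.

162.7 ms/bit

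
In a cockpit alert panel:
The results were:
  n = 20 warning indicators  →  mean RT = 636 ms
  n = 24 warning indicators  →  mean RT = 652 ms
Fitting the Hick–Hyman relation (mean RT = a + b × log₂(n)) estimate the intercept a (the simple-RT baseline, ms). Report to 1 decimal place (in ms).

373.1 ms

Slope: b = (652 − 636) / (log₂ 24 − log₂ 20) = 16/0.2630 = 60.829 ms/bit.
a = RT₁ − b·log₂ n₁ = 636 − 60.829 × 4.3219 = 373.103 ms.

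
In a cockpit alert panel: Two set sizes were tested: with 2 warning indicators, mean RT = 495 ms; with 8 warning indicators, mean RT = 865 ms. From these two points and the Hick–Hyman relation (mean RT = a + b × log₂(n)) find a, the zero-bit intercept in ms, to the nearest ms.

310 ms

b = (RT₂ − RT₁)/(log₂ n₂ − log₂ n₁) = (865 − 495)/(3 − 1) = 185 ms/bit.
Intercept: a = 495 − 185·log₂(2) = 310.000 ms.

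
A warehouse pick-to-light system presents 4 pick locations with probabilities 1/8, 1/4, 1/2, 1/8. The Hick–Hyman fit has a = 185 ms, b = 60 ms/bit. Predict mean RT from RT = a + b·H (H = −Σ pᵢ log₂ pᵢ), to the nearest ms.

Each term −pᵢ log₂ pᵢ: 0.125·3 + 0.25·2 + 0.5·1 + 0.125·3; summed, H = 1.750 bits.
Mean RT = a + bH = 185 + 60·1.750 = 290.00 ms.

290 ms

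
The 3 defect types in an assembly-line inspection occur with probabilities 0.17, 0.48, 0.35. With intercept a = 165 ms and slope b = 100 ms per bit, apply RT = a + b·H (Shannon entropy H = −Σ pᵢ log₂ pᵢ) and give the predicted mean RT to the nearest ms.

312 ms

Entropy contributions −pᵢ log₂ pᵢ: 0.4346, 0.5083, 0.5301; sum H = 1.4730 bits.
RT = a + bH = 165 + 100·1.4730 = 312.30 ms.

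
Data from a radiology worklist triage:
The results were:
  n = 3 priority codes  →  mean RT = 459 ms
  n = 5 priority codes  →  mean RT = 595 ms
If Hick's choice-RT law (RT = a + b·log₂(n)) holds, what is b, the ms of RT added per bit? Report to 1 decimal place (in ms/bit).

The slope on a log₂ axis is (595 − 459) / (2.3219 − 1.5850) = 184.541 ms/bit.

184.5 ms/bit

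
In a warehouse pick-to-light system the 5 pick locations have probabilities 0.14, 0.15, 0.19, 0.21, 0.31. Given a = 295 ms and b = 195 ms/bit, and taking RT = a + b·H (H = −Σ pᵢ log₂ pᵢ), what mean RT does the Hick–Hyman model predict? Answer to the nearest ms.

Entropy contributions −pᵢ log₂ pᵢ: 0.3971, 0.4105, 0.4552, 0.4728, 0.5238; sum H = 2.2595 bits.
RT = a + bH = 295 + 195·2.2595 = 735.60 ms.

736 ms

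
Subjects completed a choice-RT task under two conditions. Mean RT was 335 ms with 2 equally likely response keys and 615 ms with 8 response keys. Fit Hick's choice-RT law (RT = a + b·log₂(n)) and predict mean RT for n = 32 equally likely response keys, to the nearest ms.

Solve the two-equation system in a and b:
  b = (615 − 335) / (log₂ 8 − log₂ 2) = 280 / (3 − 1) = 140 ms/bit
  a = 335 − 140 × 1 = 195 ms
Then RT(32) = 195 + 140 × log₂ 32 = 195 + 140 × 5 ≈ 895.000 ms.

895 ms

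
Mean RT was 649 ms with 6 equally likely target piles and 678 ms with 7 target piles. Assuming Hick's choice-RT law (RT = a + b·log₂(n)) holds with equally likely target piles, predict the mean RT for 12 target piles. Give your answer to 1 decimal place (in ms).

779.4 ms

Solve the two-equation system in a and b:
  b = (678 − 649) / (log₂ 7 − log₂ 6) = 29 / (2.8074 − 2.5850) = 130.400 ms/bit
  a = 649 − 130.400 × 2.5850 = 311.921 ms
Then RT(12) = 311.921 + 130.400 × log₂ 12 = 311.921 + 130.400 × 3.5850 ≈ 779.400 ms.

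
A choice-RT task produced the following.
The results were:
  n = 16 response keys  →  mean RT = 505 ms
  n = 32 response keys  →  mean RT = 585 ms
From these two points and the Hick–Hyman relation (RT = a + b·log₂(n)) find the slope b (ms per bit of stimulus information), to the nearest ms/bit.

Slope: b = (585 − 505) / (log₂ 32 − log₂ 16) = 80/1.0000 = 80 ms/bit.

80 ms/bit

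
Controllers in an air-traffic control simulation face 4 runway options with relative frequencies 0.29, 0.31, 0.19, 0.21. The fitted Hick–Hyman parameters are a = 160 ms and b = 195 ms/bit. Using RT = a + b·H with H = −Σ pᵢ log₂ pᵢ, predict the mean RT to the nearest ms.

544 ms

Entropy contributions −pᵢ log₂ pᵢ: 0.5179, 0.5238, 0.4552, 0.4728; sum H = 1.9697 bits.
RT = a + bH = 160 + 195·1.9697 = 544.10 ms.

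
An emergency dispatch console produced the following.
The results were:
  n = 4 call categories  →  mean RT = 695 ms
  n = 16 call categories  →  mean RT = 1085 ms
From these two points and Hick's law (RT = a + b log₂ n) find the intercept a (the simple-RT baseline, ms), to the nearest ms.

305 ms

b = (RT₂ − RT₁)/(log₂ n₂ − log₂ n₁) = (1085 − 695)/(4 − 2) = 195 ms/bit.
a = RT₁ − b·log₂ n₁ = 695 − 195 × 2 = 305.000 ms.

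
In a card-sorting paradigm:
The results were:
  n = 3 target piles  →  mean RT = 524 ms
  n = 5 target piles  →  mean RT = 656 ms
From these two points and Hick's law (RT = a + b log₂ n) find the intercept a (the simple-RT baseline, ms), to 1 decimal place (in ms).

The slope on a log₂ axis is (656 − 524) / (2.3219 − 1.5850) = 179.113 ms/bit.
a = RT₁ − b·log₂ n₁ = 524 − 179.113 × 1.5850 = 240.113 ms.

240.1 ms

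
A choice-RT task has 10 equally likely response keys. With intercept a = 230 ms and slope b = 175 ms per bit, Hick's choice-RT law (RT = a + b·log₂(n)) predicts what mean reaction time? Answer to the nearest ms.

log₂(10) = 3.3219 bits, so RT = 230 + 175 × 3.3219 ≈ 811.337 ms.

811 ms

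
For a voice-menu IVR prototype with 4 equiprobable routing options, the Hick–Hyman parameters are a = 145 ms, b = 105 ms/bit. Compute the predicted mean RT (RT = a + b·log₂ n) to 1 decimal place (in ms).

355.0 ms

log₂(4) = 2 bits, so RT = 145 + 105 × 2 ≈ 355.000 ms.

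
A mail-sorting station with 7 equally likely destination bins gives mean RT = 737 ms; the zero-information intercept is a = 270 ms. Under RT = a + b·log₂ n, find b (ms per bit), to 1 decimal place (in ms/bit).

166.3 ms/bit

b = (737 − 270) / log₂(7) = 467 / 2.8074 = 166.349 ms/bit.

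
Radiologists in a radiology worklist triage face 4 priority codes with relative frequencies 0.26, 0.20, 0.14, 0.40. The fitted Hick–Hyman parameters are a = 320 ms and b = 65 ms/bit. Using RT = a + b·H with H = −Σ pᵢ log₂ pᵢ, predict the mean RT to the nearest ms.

443 ms

H = 0.26·log₂(1/0.26) + 0.20·log₂(1/0.20) + 0.14·log₂(1/0.14) + 0.40·log₂(1/0.40) = 1.8956 bits.
RT = 320 + 65 × 1.8956 = 443.21 ms.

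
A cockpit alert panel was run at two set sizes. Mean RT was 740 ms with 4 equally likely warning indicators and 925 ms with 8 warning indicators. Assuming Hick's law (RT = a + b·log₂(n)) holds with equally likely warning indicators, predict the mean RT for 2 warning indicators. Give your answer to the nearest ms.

RT is linear in log₂ n, so two points fix the line:
  b = (925 − 740) / (log₂ 8 − log₂ 4) = 185 / (3 − 2) = 185 ms/bit
  a = 740 − 185 × 2 = 370 ms
Then RT(2) = 370 + 185 × log₂ 2 = 370 + 185 × 1 ≈ 555.000 ms.

555 ms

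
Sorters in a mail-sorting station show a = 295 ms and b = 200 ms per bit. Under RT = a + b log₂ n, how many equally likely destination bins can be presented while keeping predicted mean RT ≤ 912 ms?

8

Information budget: (912 − 295)/200 = 3.0850 bits, so n ≤ 2^3.0850 = 8.486 → at most 8.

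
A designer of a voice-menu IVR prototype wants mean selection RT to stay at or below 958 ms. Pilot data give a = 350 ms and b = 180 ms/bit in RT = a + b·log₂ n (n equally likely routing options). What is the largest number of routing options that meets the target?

180·log₂ n ≤ 958 − 350 = 608, giving log₂ n ≤ 3.3778 and n ≤ 10.395. The largest whole number is 10.

10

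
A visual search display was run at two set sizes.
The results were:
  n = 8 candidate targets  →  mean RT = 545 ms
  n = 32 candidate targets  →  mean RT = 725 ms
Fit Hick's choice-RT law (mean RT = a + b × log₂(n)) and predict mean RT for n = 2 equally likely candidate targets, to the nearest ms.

RT is linear in log₂ n, so two points fix the line:
  b = (725 − 545) / (log₂ 32 − log₂ 8) = 180 / (5 − 3) = 90 ms/bit
  a = 545 − 90 × 3 = 275 ms
Then RT(2) = 275 + 90 × log₂ 2 = 275 + 90 × 1 ≈ 365.000 ms.

365 ms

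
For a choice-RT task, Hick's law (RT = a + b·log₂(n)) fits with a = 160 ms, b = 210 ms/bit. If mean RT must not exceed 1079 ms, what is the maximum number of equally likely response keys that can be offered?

Information budget: (1079 − 160)/210 = 4.3762 bits, so n ≤ 2^4.3762 = 20.767 → at most 20.

20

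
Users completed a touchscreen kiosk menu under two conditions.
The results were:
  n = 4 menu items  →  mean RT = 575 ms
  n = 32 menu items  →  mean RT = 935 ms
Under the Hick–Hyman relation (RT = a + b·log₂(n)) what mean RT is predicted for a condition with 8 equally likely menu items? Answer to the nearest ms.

With log₂ n on the abscissa the relation is linear; from the two conditions:
  b = (935 − 575) / (log₂ 32 − log₂ 4) = 360 / (5 − 2) = 120 ms/bit
  a = 575 − 120 × 2 = 335 ms
Then RT(8) = 335 + 120 × log₂ 8 = 335 + 120 × 3 ≈ 695.000 ms.

695 ms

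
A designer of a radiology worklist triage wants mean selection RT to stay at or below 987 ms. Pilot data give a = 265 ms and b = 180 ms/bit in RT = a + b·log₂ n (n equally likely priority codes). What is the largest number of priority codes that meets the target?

Set 265 + 180·log₂ n ≤ 987 → log₂ n ≤ (987 − 265)/180 = 4.0111.
So n ≤ 2^4.0111 = 16.124; the largest integer n is 16.

16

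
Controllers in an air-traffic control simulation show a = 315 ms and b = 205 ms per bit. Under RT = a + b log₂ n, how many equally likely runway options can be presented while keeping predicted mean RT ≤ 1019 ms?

205·log₂ n ≤ 1019 − 315 = 704, giving log₂ n ≤ 3.4341 and n ≤ 10.809. The largest whole number is 10.

10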